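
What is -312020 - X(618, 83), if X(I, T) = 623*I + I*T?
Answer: -748328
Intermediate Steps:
-312020 - X(618, 83) = -312020 - 618*(623 + 83) = -312020 - 618*706 = -312020 - 1*436308 = -312020 - 436308 = -748328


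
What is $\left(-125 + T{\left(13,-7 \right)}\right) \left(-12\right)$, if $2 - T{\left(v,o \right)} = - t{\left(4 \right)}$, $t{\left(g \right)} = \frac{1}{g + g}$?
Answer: $\frac{2949}{2} \approx 1474.5$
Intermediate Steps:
$t{\left(g \right)} = \frac{1}{2 g}$
$T{\left(v,o \right)} = \frac{17}{8}$ ($T{\left(v,o \right)} = 2 - - \frac{1}{2 \cdot 4} = 2 - \left(-1\right) \frac{1}{8} = 2 - - \frac{1}{8} = 2 + \frac{1}{8} = \frac{17}{8}$)
$\left(-125 + T{\left(13,-7 \right)}\right) \left(-12\right) = \left(-125 + \frac{17}{8}\right) \left(-12\right) = \left(- \frac{983}{8}\right) \left(-12\right) = \frac{2949}{2}$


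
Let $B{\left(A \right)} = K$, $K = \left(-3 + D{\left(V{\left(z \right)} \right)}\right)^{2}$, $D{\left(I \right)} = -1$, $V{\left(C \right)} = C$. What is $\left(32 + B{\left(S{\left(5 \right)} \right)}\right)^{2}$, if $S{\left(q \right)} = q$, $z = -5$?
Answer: $2304$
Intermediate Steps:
$K = 16$ ($K = \left(-3 - 1\right)^{2} = \left(-4\right)^{2} = 16$)
$B{\left(A \right)} = 16$
$\left(32 + B{\left(S{\left(5 \right)} \right)}\right)^{2} = \left(32 + 16\right)^{2} = 48^{2} = 2304$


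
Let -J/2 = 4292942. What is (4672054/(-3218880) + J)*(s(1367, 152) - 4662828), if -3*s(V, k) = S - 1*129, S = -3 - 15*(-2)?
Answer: 32216333629770648839/804720 ≈ 4.0034e+13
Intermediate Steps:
J = -8585884 (J = -2*4292942 = -8585884)
S = 27 (S = -3 + 30 = 27)
s(V, k) = 34 (s(V, k) = -(27 - 1*129)/3 = -(27 - 129)/3 = -⅓*(-102) = 34)
(4672054/(-3218880) + J)*(s(1367, 152) - 4662828) = (4672054/(-3218880) - 8585884)*(34 - 4662828) = (4672054*(-1/3218880) - 8585884)*(-4662794) = (-2336027/1609440 - 8585884)*(-4662794) = -13818467480987/1609440*(-4662794) = 32216333629770648839/804720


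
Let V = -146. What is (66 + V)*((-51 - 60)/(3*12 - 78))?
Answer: -1480/7 ≈ -211.43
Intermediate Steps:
(66 + V)*((-51 - 60)/(3*12 - 78)) = (66 - 146)*((-51 - 60)/(3*12 - 78)) = -(-8880)/(36 - 78) = -(-8880)/(-42) = -(-8880)*(-1)/42 = -80*37/14 = -1480/7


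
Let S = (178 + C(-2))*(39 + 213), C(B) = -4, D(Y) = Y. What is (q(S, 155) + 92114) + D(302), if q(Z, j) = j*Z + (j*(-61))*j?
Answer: 5423331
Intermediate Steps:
S = 43848 (S = (178 - 4)*(39 + 213) = 174*252 = 43848)
q(Z, j) = -61*j**2 + Z*j (q(Z, j) = Z*j + (-61*j)*j = Z*j - 61*j**2 = -61*j**2 + Z*j)
(q(S, 155) + 92114) + D(302) = (155*(43848 - 61*155) + 92114) + 302 = (155*(43848 - 9455) + 92114) + 302 = (155*34393 + 92114) + 302 = (5330915 + 92114) + 302 = 5423029 + 302 = 5423331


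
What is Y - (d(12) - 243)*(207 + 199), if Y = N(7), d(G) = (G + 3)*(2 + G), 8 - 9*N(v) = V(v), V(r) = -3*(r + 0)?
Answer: 120611/9 ≈ 13401.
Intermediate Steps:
V(r) = -3*r
N(v) = 8/9 + v/3 (N(v) = 8/9 - (-1)*v/3 = 8/9 + v/3)
d(G) = (2 + G)*(3 + G) (d(G) = (3 + G)*(2 + G) = (2 + G)*(3 + G))
Y = 29/9 (Y = 8/9 + (⅓)*7 = 8/9 + 7/3 = 29/9 ≈ 3.2222)
Y - (d(12) - 243)*(207 + 199) = 29/9 - ((6 + 12² + 5*12) - 243)*(207 + 199) = 29/9 - ((6 + 144 + 60) - 243)*406 = 29/9 - (210 - 243)*406 = 29/9 - (-33)*406 = 29/9 - 1*(-13398) = 29/9 + 13398 = 120611/9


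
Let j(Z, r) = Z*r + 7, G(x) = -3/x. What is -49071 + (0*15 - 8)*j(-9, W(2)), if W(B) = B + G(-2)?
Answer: -48875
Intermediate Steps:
W(B) = 3/2 + B (W(B) = B - 3/(-2) = B - 3*(-½) = B + 3/2 = 3/2 + B)
j(Z, r) = 7 + Z*r
-49071 + (0*15 - 8)*j(-9, W(2)) = -49071 + (0*15 - 8)*(7 - 9*(3/2 + 2)) = -49071 + (0 - 8)*(7 - 9*7/2) = -49071 - 8*(7 - 63/2) = -49071 - 8*(-49/2) = -49071 + 196 = -48875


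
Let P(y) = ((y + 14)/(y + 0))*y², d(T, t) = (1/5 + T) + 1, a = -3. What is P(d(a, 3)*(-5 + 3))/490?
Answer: 792/6125 ≈ 0.12931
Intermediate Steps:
d(T, t) = 6/5 + T (d(T, t) = (⅕ + T) + 1 = 6/5 + T)
P(y) = y*(14 + y) (P(y) = ((14 + y)/y)*y² = y*(14 + y))
P(d(a, 3)*(-5 + 3))/490 = (((6/5 - 3)*(-5 + 3))*(14 + (6/5 - 3)*(-5 + 3)))/490 = ((-9/5*(-2))*(14 - 9/5*(-2)))*(1/490) = (18*(14 + 18/5)/5)*(1/490) = ((18/5)*(88/5))*(1/490) = (1584/25)*(1/490) = 792/6125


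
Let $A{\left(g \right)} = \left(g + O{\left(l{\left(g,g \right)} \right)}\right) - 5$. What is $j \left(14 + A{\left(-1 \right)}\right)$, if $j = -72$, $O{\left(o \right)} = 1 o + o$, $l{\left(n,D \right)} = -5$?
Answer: $144$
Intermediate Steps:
$O{\left(o \right)} = 2 o$ ($O{\left(o \right)} = o + o = 2 o$)
$A{\left(g \right)} = -15 + g$ ($A{\left(g \right)} = \left(g + 2 \left(-5\right)\right) - 5 = \left(g - 10\right) - 5 = \left(-10 + g\right) - 5 = -15 + g$)
$j \left(14 + A{\left(-1 \right)}\right) = - 72 \left(14 - 16\right) = \left(-72\right) \left(-2\right) = 144$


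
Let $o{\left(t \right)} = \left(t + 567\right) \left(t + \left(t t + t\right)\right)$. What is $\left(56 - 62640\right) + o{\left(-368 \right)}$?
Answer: $26740328$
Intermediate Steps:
$o{\left(t \right)} = \left(567 + t\right) \left(t^{2} + 2 t\right)$ ($o{\left(t \right)} = \left(567 + t\right) \left(t + \left(t^{2} + t\right)\right) = \left(567 + t\right) \left(t + \left(t + t^{2}\right)\right) = \left(567 + t\right) \left(t^{2} + 2 t\right)$)
$\left(56 - 62640\right) + o{\left(-368 \right)} = \left(56 - 62640\right) - 368 \left(1134 + \left(-368\right)^{2} + 569 \left(-368\right)\right) = \left(56 - 62640\right) - 368 \left(1134 + 135424 - 209392\right) = -62584 - -26802912 = -62584 + 26802912 = 26740328$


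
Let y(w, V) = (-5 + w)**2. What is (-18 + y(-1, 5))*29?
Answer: 522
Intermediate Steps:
(-18 + y(-1, 5))*29 = (-18 + (-5 - 1)**2)*29 = (-18 + (-6)**2)*29 = (-18 + 36)*29 = 18*29 = 522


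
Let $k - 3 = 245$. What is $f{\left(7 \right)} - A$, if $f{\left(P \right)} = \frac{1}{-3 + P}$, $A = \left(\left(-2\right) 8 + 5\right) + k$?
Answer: $- \frac{947}{4} \approx -236.75$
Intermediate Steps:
$k = 248$ ($k = 3 + 245 = 248$)
$A = 237$ ($A = \left(\left(-2\right) 8 + 5\right) + 248 = \left(-16 + 5\right) + 248 = -11 + 248 = 237$)
$f{\left(7 \right)} - A = \frac{1}{-3 + 7} - 237 = \frac{1}{4} - 237 = - \frac{947}{4}$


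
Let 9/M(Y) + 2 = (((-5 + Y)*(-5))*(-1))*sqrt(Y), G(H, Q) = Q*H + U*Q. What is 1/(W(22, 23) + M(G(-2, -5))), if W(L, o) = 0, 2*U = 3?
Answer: -2/9 - 25*sqrt(10)/36 ≈ -2.4182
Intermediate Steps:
U = 3/2 (U = (1/2)*3 = 3/2 ≈ 1.5000)
G(H, Q) = 3*Q/2 + H*Q (G(H, Q) = Q*H + 3*Q/2 = H*Q + 3*Q/2 = 3*Q/2 + H*Q)
M(Y) = 9/(-2 + sqrt(Y)*(-25 + 5*Y)) (M(Y) = 9/(-2 + (((-5 + Y)*(-5))*(-1))*sqrt(Y)) = 9/(-2 + ((25 - 5*Y)*(-1))*sqrt(Y)) = 9/(-2 + (-25 + 5*Y)*sqrt(Y)) = 9/(-2 + sqrt(Y)*(-25 + 5*Y)))
1/(W(22, 23) + M(G(-2, -5))) = 1/(0 + 9/(-2 - 25*sqrt(10)/2 + 5*((1/2)*(-5)*(3 + 2*(-2)))**(3/2))) = 1/(0 + 9/(-2 - 25*sqrt(10)/2 + 5*((1/2)*(-5)*(3 - 4))**(3/2))) = 1/(0 + 9/(-2 - 25*sqrt(10)/2 + 5*((1/2)*(-5)*(-1))**(3/2))) = 1/(0 + 9/(-2 - 25*sqrt(10)/2 + 5*(5/2)**(3/2))) = 1/(0 + 9/(-2 - 25*sqrt(10)/2 + 5*(5*sqrt(10)/4))) = 1/(0 + 9/(-2 - 25*sqrt(10)/2 + 25*sqrt(10)/4)) = 1/(0 + 9/(-2 - 25*sqrt(10)/4)) = 1/(9/(-2 - 25*sqrt(10)/4)) = -2/9 - 25*sqrt(10)/36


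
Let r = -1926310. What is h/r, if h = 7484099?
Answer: -7484099/1926310 ≈ -3.8852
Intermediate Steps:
h/r = 7484099/(-1926310) = 7484099*(-1/1926310) = -7484099/1926310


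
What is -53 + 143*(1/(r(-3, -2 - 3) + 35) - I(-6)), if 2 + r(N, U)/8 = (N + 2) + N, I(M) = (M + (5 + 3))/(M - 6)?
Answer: -241/6 ≈ -40.167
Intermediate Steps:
I(M) = (8 + M)/(-6 + M) (I(M) = (M + 8)/(-6 + M) = (8 + M)/(-6 + M))
r(N, U) = 16*N (r(N, U) = -16 + 8*((N + 2) + N) = -16 + 8*((2 + N) + N) = -16 + 8*(2 + 2*N) = -16 + (16 + 16*N) = 16*N)
-53 + 143*(1/(r(-3, -2 - 3) + 35) - I(-6)) = -53 + 143*(1/(16*(-3) + 35) - (8 - 6)/(-6 - 6)) = -53 + 143*(1/(-48 + 35) - 2/(-12)) = -53 + 143*(1/(-13) - (-1)*2/12) = -53 + 143*(-1/13 - 1*(-⅙)) = -53 + 143*(-1/13 + ⅙) = -53 + 143*(7/78) = -53 + 77/6 = -241/6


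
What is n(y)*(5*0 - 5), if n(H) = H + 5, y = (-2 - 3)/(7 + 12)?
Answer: -450/19 ≈ -23.684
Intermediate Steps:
y = -5/19 ≈ -0.26316
n(H) = 5 + H
n(y)*(5*0 - 5) = (5 - 5/19)*(5*0 - 5) = 90*(0 - 5)/19 = (90/19)*(-5) = -450/19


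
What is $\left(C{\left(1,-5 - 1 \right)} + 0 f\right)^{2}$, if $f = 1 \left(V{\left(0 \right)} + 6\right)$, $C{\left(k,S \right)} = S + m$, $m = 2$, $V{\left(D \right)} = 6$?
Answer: $16$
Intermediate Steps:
$C{\left(k,S \right)} = 2 + S$ ($C{\left(k,S \right)} = S + 2 = 2 + S$)
$f = 12$ ($f = 1 \left(6 + 6\right) = 1 \cdot 12 = 12$)
$\left(C{\left(1,-5 - 1 \right)} + 0 f\right)^{2} = \left(\left(2 - 6\right) + 0 \cdot 12\right)^{2} = \left(\left(2 - 6\right) + 0\right)^{2} = \left(-4 + 0\right)^{2} = \left(-4\right)^{2} = 16$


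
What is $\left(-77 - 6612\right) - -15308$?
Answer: $8619$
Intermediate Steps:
$\left(-77 - 6612\right) - -15308 = \left(-77 - 6612\right) + 15308 = -6689 + 15308 = 8619$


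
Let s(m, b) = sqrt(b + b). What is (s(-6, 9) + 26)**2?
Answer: 694 + 156*sqrt(2) ≈ 914.62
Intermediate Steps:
s(m, b) = sqrt(2)*sqrt(b) (s(m, b) = sqrt(2*b) = sqrt(2)*sqrt(b))
(s(-6, 9) + 26)**2 = (sqrt(2)*sqrt(9) + 26)**2 = (sqrt(2)*3 + 26)**2 = (3*sqrt(2) + 26)**2 = (26 + 3*sqrt(2))**2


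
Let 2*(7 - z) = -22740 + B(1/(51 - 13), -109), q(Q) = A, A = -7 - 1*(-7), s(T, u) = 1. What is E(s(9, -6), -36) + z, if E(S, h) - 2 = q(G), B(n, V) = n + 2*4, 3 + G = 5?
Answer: 864499/76 ≈ 11375.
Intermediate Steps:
G = 2 (G = -3 + 5 = 2)
B(n, V) = 8 + n (B(n, V) = n + 8 = 8 + n)
A = 0 (A = -7 + 7 = 0)
q(Q) = 0
E(S, h) = 2 (E(S, h) = 2 + 0 = 2)
z = 864347/76 (z = 7 - (-22740 + (8 + 1/(51 - 13)))/2 = 7 - (-22740 + (8 + 1/38))/2 = 7 - (-22740 + 305/38)/2 = 7 - 1/2*(-863815/38) = 7 + 863815/76 = 864347/76 ≈ 11373.)
E(s(9, -6), -36) + z = 2 + 864347/76 = 864499/76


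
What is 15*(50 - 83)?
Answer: -495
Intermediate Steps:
15*(50 - 83) = 15*(-33) = -495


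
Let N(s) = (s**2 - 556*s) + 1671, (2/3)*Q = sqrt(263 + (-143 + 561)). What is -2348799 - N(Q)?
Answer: -9408009/4 + 834*sqrt(681) ≈ -2.3302e+6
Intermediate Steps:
Q = 3*sqrt(681)/2 (Q = 3*sqrt(263 + (-143 + 561))/2 = 3*sqrt(263 + 418)/2 = 3*sqrt(681)/2 ≈ 39.144)
N(s) = 1671 + s**2 - 556*s
-2348799 - N(Q) = -2348799 - (1671 + (3*sqrt(681)/2)**2 - 834*sqrt(681)) = -2348799 - (1671 + 6129/4 - 834*sqrt(681)) = -2348799 - (12813/4 - 834*sqrt(681)) = -2348799 + (-12813/4 + 834*sqrt(681)) = -9408009/4 + 834*sqrt(681)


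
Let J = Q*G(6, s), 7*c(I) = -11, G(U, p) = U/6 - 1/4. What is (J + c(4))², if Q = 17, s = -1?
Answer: 97969/784 ≈ 124.96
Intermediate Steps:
G(U, p) = -¼ + U/6 (G(U, p) = U*(⅙) - 1*¼ = U/6 - ¼ = -¼ + U/6)
c(I) = -11/7 (c(I) = (⅐)*(-11) = -11/7)
J = 51/4 (J = 17*(-¼ + (⅙)*6) = 17*(-¼ + 1) = 17*(¾) = 51/4 ≈ 12.750)
(J + c(4))² = (51/4 - 11/7)² = (313/28)² = 97969/784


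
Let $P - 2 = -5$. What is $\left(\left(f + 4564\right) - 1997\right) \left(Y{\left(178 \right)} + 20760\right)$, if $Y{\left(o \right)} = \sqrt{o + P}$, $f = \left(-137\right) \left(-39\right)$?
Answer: $164211600 + 39550 \sqrt{7} \approx 1.6432 \cdot 10^{8}$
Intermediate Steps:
$P = -3$ ($P = 2 - 5 = -3$)
$f = 5343$
$Y{\left(o \right)} = \sqrt{-3 + o}$ ($Y{\left(o \right)} = \sqrt{o - 3} = \sqrt{-3 + o}$)
$\left(\left(f + 4564\right) - 1997\right) \left(Y{\left(178 \right)} + 20760\right) = \left(\left(5343 + 4564\right) - 1997\right) \left(\sqrt{-3 + 178} + 20760\right) = \left(9907 - 1997\right) \left(\sqrt{175} + 20760\right) = 7910 \left(5 \sqrt{7} + 20760\right) = 7910 \left(20760 + 5 \sqrt{7}\right) = 164211600 + 39550 \sqrt{7}$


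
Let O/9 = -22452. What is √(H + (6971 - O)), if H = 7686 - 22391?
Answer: 7*√3966 ≈ 440.83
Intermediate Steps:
O = -202068 (O = 9*(-22452) = -202068)
H = -14705
√(H + (6971 - O)) = √(-14705 + (6971 - 1*(-202068))) = √(-14705 + (6971 + 202068)) = √(-14705 + 209039) = √194334 = 7*√3966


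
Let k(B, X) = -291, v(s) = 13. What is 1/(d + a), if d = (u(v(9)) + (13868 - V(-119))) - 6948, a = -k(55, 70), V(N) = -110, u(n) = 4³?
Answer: 1/7385 ≈ 0.00013541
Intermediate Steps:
u(n) = 64
a = 291 (a = -1*(-291) = 291)
d = 7094 (d = (64 + (13868 - 1*(-110))) - 6948 = (64 + (13868 + 110)) - 6948 = (64 + 13978) - 6948 = 14042 - 6948 = 7094)
1/(d + a) = 1/(7094 + 291) = 1/7385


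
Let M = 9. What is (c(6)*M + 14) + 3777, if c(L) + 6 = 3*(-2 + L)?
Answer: 3845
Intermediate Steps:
c(L) = -12 + 3*L (c(L) = -6 + 3*(-2 + L) = -6 + (-6 + 3*L) = -12 + 3*L)
(c(6)*M + 14) + 3777 = ((-12 + 3*6)*9 + 14) + 3777 = ((-12 + 18)*9 + 14) + 3777 = (6*9 + 14) + 3777 = (54 + 14) + 3777 = 68 + 3777 = 3845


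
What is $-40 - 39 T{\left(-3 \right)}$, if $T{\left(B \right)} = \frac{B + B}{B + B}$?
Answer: $-79$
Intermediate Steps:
$T{\left(B \right)} = 1$ ($T{\left(B \right)} = \frac{2 B}{2 B} = 2 B \frac{1}{2 B} = 1$)
$-40 - 39 T{\left(-3 \right)} = -40 - 39 = -79$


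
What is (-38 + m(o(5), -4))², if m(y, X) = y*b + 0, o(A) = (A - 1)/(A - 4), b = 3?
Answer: 676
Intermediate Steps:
o(A) = (-1 + A)/(-4 + A)
m(y, X) = 3*y (m(y, X) = y*3 + 0 = 3*y + 0 = 3*y)
(-38 + m(o(5), -4))² = (-38 + 3*((-1 + 5)/(-4 + 5)))² = (-38 + 3*(4/1))² = (-38 + 3*(1*4))² = (-38 + 3*4)² = (-38 + 12)² = (-26)² = 676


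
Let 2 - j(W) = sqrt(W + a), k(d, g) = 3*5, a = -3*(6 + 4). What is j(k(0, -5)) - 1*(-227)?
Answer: 229 - I*sqrt(15) ≈ 229.0 - 3.873*I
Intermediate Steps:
a = -30 (a = -3*10 = -30)
k(d, g) = 15
j(W) = 2 - sqrt(-30 + W) (j(W) = 2 - sqrt(W - 30) = 2 - sqrt(-30 + W))
j(k(0, -5)) - 1*(-227) = (2 - sqrt(-30 + 15)) - 1*(-227) = (2 - sqrt(-15)) + 227 = (2 - I*sqrt(15)) + 227 = 229 - I*sqrt(15)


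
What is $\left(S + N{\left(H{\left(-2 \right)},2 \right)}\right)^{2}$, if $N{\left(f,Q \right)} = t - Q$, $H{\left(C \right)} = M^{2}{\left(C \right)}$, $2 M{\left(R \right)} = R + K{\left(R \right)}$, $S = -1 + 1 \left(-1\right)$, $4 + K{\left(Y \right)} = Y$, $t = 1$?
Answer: $9$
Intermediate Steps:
$K{\left(Y \right)} = -4 + Y$
$S = -2$ ($S = -1 - 1 = -2$)
$M{\left(R \right)} = -2 + R$ ($M{\left(R \right)} = \frac{R + \left(-4 + R\right)}{2} = \frac{-4 + 2 R}{2} = -2 + R$)
$H{\left(C \right)} = \left(-2 + C\right)^{2}$
$N{\left(f,Q \right)} = 1 - Q$
$\left(S + N{\left(H{\left(-2 \right)},2 \right)}\right)^{2} = \left(-2 + \left(1 - 2\right)\right)^{2} = \left(-2 - 1\right)^{2} = \left(-3\right)^{2} = 9$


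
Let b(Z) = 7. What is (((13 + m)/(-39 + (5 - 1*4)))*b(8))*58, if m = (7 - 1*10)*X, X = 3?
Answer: -812/19 ≈ -42.737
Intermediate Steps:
m = -9 (m = (7 - 1*10)*3 = (7 - 10)*3 = -3*3 = -9)
(((13 + m)/(-39 + (5 - 1*4)))*b(8))*58 = (((13 - 9)/(-39 + (5 - 1*4)))*7)*58 = ((4/(-39 + (5 - 4)))*7)*58 = ((4/(-39 + 1))*7)*58 = ((4/(-38))*7)*58 = ((4*(-1/38))*7)*58 = -2/19*7*58 = -14/19*58 = -812/19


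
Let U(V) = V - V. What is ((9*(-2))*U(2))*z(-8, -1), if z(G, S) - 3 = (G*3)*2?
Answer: 0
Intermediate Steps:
U(V) = 0
z(G, S) = 3 + 6*G (z(G, S) = 3 + (G*3)*2 = 3 + (3*G)*2 = 3 + 6*G)
((9*(-2))*U(2))*z(-8, -1) = ((9*(-2))*0)*(3 + 6*(-8)) = (-18*0)*(3 - 48) = 0*(-45) = 0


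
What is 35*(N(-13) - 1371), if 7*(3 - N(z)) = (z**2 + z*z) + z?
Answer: -49505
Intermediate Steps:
N(z) = 3 - 2*z**2/7 - z/7 (N(z) = 3 - ((z**2 + z*z) + z)/7 = 3 - ((z**2 + z**2) + z)/7 = 3 - (2*z**2 + z)/7 = 3 - (z + 2*z**2)/7 = 3 + (-2*z**2/7 - z/7) = 3 - 2*z**2/7 - z/7)
35*(N(-13) - 1371) = 35*((3 - 2/7*(-13)**2 - 1/7*(-13)) - 1371) = 35*((3 - 2/7*169 + 13/7) - 1371) = 35*((3 - 338/7 + 13/7) - 1371) = 35*(-304/7 - 1371) = 35*(-9901/7) = -49505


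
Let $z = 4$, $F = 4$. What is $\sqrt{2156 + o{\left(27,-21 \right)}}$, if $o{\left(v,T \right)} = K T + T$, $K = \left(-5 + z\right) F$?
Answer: $\sqrt{2219} \approx 47.106$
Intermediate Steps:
$K = -4$ ($K = \left(-5 + 4\right) 4 = \left(-1\right) 4 = -4$)
$o{\left(v,T \right)} = - 3 T$ ($o{\left(v,T \right)} = - 4 T + T = - 3 T$)
$\sqrt{2156 + o{\left(27,-21 \right)}} = \sqrt{2156 - -63} = \sqrt{2156 + 63} = \sqrt{2219}$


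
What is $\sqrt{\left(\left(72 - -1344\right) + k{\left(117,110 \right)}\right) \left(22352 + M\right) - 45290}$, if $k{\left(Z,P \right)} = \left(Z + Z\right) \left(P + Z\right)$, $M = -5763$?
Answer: $2 \sqrt{226154809} \approx 30077.0$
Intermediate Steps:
$k{\left(Z,P \right)} = 2 Z \left(P + Z\right)$
$\sqrt{\left(\left(72 - -1344\right) + k{\left(117,110 \right)}\right) \left(22352 + M\right) - 45290} = \sqrt{\left(\left(72 - -1344\right) + 2 \cdot 117 \left(110 + 117\right)\right) \left(22352 - 5763\right) - 45290} = \sqrt{\left(\left(72 + 1344\right) + 2 \cdot 117 \cdot 227\right) 16589 - 45290} = \sqrt{\left(1416 + 53118\right) 16589 - 45290} = \sqrt{54534 \cdot 16589 - 45290} = \sqrt{904664526 - 45290} = \sqrt{904619236} = 2 \sqrt{226154809}$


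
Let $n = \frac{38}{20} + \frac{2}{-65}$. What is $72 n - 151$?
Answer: $- \frac{1067}{65} \approx -16.415$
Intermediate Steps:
$n = \frac{243}{130}$ ($n = 38 \cdot \frac{1}{20} + 2 \left(- \frac{1}{65}\right) = \frac{19}{10} - \frac{2}{65} = \frac{243}{130} \approx 1.8692$)
$72 n - 151 = 72 \cdot \frac{243}{130} - 151 = \frac{8748}{65} - 151 = - \frac{1067}{65}$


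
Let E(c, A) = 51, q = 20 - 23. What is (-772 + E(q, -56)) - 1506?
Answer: -2227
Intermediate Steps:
q = -3
(-772 + E(q, -56)) - 1506 = (-772 + 51) - 1506 = -721 - 1506 = -2227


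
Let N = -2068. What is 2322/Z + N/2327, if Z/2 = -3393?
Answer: -83063/67483 ≈ -1.2309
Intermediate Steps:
Z = -6786 (Z = 2*(-3393) = -6786)
2322/Z + N/2327 = 2322/(-6786) - 2068/2327 = 2322*(-1/6786) - 2068*1/2327 = -129/377 - 2068/2327 = -83063/67483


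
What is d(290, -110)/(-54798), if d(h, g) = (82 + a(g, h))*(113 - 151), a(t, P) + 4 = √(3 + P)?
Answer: 494/9133 + 19*√293/27399 ≈ 0.065960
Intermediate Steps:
a(t, P) = -4 + √(3 + P)
d(h, g) = -2964 - 38*√(3 + h) (d(h, g) = (82 + (-4 + √(3 + h)))*(113 - 151) = (78 + √(3 + h))*(-38) = -2964 - 38*√(3 + h))
d(290, -110)/(-54798) = (-2964 - 38*√(3 + 290))/(-54798) = (-2964 - 38*√293)*(-1/54798) = 494/9133 + 19*√293/27399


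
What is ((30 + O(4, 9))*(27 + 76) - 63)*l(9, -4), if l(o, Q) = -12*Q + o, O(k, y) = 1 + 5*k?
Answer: 295830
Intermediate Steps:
l(o, Q) = o - 12*Q
((30 + O(4, 9))*(27 + 76) - 63)*l(9, -4) = ((30 + (1 + 5*4))*(27 + 76) - 63)*(9 - 12*(-4)) = ((30 + (1 + 20))*103 - 63)*(9 + 48) = ((30 + 21)*103 - 63)*57 = (51*103 - 63)*57 = (5253 - 63)*57 = 5190*57 = 295830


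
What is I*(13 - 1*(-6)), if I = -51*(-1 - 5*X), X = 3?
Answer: 15504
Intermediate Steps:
I = 816 (I = -51*(-1 - 5*3) = -51*(-1 - 15) = -51*(-16) = 816)
I*(13 - 1*(-6)) = 816*(13 - 1*(-6)) = 816*(13 + 6) = 816*19 = 15504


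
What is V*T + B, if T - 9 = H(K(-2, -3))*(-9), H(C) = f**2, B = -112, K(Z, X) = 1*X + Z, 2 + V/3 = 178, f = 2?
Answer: -14368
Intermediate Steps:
V = 528 (V = -6 + 3*178 = -6 + 534 = 528)
K(Z, X) = X + Z
H(C) = 4 (H(C) = 2**2 = 4)
T = -27 (T = 9 + 4*(-9) = 9 - 36 = -27)
V*T + B = 528*(-27) - 112 = -14256 - 112 = -14368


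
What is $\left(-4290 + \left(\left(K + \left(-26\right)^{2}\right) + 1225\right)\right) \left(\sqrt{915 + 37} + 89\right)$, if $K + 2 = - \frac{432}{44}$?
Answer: $- \frac{2350401}{11} - \frac{52818 \sqrt{238}}{11} \approx -2.8775 \cdot 10^{5}$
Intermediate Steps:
$K = - \frac{130}{11}$ ($K = -2 - \frac{432}{44} = -2 - \frac{108}{11} = - \frac{130}{11} \approx -11.818$)
$\left(-4290 + \left(\left(K + \left(-26\right)^{2}\right) + 1225\right)\right) \left(\sqrt{915 + 37} + 89\right) = \left(-4290 + \left(\left(- \frac{130}{11} + \left(-26\right)^{2}\right) + 1225\right)\right) \left(\sqrt{915 + 37} + 89\right) = \left(-4290 + \left(\left(- \frac{130}{11} + 676\right) + 1225\right)\right) \left(\sqrt{952} + 89\right) = \left(-4290 + \left(\frac{7306}{11} + 1225\right)\right) \left(2 \sqrt{238} + 89\right) = \left(-4290 + \frac{20781}{11}\right) \left(89 + 2 \sqrt{238}\right) = - \frac{26409 \left(89 + 2 \sqrt{238}\right)}{11} = - \frac{2350401}{11} - \frac{52818 \sqrt{238}}{11}$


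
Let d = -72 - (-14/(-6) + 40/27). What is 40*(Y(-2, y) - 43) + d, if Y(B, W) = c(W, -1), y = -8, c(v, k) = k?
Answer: -49567/27 ≈ -1835.8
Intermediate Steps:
Y(B, W) = -1
d = -2047/27 (d = -72 - (-14*(-1/6) + 40*(1/27)) = -72 - (7/3 + 40/27) = -72 - 1*103/27 = -72 - 103/27 = -2047/27 ≈ -75.815)
40*(Y(-2, y) - 43) + d = 40*(-1 - 43) - 2047/27 = 40*(-44) - 2047/27 = -1760 - 2047/27 = -49567/27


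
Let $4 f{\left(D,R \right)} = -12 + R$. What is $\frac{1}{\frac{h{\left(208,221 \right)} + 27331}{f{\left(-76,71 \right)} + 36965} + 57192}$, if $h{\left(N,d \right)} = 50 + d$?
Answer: $\frac{147919}{8459893856} \approx 1.7485 \cdot 10^{-5}$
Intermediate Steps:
$f{\left(D,R \right)} = -3 + \frac{R}{4}$ ($f{\left(D,R \right)} = \frac{-12 + R}{4} = -3 + \frac{R}{4}$)
$\frac{1}{\frac{h{\left(208,221 \right)} + 27331}{f{\left(-76,71 \right)} + 36965} + 57192} = \frac{1}{\frac{\left(50 + 221\right) + 27331}{\left(-3 + \frac{1}{4} \cdot 71\right) + 36965} + 57192} = \frac{1}{\frac{271 + 27331}{\left(-3 + \frac{71}{4}\right) + 36965} + 57192} = \frac{1}{\frac{27602}{\frac{59}{4} + 36965} + 57192} = \frac{1}{\frac{27602}{\frac{147919}{4}} + 57192} = \frac{1}{27602 \cdot \frac{4}{147919} + 57192} = \frac{1}{\frac{110408}{147919} + 57192} = \frac{1}{\frac{8459893856}{147919}} = \frac{147919}{8459893856}$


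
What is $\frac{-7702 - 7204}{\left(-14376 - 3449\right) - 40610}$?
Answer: $\frac{514}{2015} \approx 0.25509$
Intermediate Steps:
$\frac{-7702 - 7204}{\left(-14376 - 3449\right) - 40610} = - \frac{14906}{-17825 - 40610} = - \frac{14906}{-58435} = \left(-14906\right) \left(- \frac{1}{58435}\right) = \frac{514}{2015}$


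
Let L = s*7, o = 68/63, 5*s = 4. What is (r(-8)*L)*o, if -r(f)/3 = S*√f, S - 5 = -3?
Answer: -1088*I*√2/15 ≈ -102.58*I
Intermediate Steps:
s = ⅘ (s = (⅕)*4 = ⅘ ≈ 0.80000)
o = 68/63 (o = 68*(1/63) = 68/63 ≈ 1.0794)
S = 2 (S = 5 - 3 = 2)
r(f) = -6*√f
L = 28/5 (L = (⅘)*7 = 28/5 ≈ 5.6000)
(r(-8)*L)*o = (-12*I*√2*(28/5))*(68/63) = -336*I*√2/5*(68/63) = -1088*I*√2/15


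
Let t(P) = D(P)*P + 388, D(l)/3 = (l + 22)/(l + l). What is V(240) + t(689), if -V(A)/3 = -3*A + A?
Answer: 5789/2 ≈ 2894.5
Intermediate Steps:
D(l) = 3*(22 + l)/(2*l) (D(l) = 3*((l + 22)/(l + l)) = 3*((22 + l)/((2*l))) = 3*((22 + l)*(1/(2*l))) = 3*((22 + l)/(2*l)) = 3*(22 + l)/(2*l))
t(P) = 388 + P*(3/2 + 33/P) (t(P) = (3/2 + 33/P)*P + 388 = P*(3/2 + 33/P) + 388 = 388 + P*(3/2 + 33/P))
V(A) = 6*A (V(A) = -3*(-3*A + A) = -(-6)*A = 6*A)
V(240) + t(689) = 6*240 + (421 + (3/2)*689) = 1440 + (421 + 2067/2) = 1440 + 2909/2 = 5789/2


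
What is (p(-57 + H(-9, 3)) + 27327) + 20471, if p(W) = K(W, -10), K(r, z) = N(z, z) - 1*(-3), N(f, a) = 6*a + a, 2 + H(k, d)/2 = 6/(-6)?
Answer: 47731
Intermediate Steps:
H(k, d) = -6 (H(k, d) = -4 + 2*(6/(-6)) = -4 + 2*(6*(-1/6)) = -4 + 2*(-1) = -4 - 2 = -6)
N(f, a) = 7*a
K(r, z) = 3 + 7*z (K(r, z) = 7*z - 1*(-3) = 7*z + 3 = 3 + 7*z)
p(W) = -67 (p(W) = 3 + 7*(-10) = 3 - 70 = -67)
(p(-57 + H(-9, 3)) + 27327) + 20471 = (-67 + 27327) + 20471 = 27260 + 20471 = 47731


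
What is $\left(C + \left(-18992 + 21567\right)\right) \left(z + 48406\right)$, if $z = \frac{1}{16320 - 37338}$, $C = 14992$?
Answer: $\frac{17872618492069}{21018} \approx 8.5035 \cdot 10^{8}$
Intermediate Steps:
$z = - \frac{1}{21018}$ ($z = \frac{1}{-21018} = - \frac{1}{21018} \approx -4.7578 \cdot 10^{-5}$)
$\left(C + \left(-18992 + 21567\right)\right) \left(z + 48406\right) = \left(14992 + \left(-18992 + 21567\right)\right) \left(- \frac{1}{21018} + 48406\right) = \left(14992 + 2575\right) \frac{1017397307}{21018} = 17567 \cdot \frac{1017397307}{21018} = \frac{17872618492069}{21018}$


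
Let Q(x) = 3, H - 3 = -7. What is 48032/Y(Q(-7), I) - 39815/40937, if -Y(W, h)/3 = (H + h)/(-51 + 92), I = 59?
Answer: -80624294819/6754605 ≈ -11936.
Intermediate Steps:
H = -4 (H = 3 - 7 = -4)
Y(W, h) = 12/41 - 3*h/41 (Y(W, h) = -3*(-4 + h)/(-51 + 92) = -3*(-4 + h)/41 = -3*(-4/41 + h/41) = 12/41 - 3*h/41)
48032/Y(Q(-7), I) - 39815/40937 = 48032/(12/41 - 3/41*59) - 39815/40937 = 48032/(12/41 - 177/41) - 39815*1/40937 = 48032/(-165/41) - 39815/40937 = 48032*(-41/165) - 39815/40937 = -1969312/165 - 39815/40937 = -80624294819/6754605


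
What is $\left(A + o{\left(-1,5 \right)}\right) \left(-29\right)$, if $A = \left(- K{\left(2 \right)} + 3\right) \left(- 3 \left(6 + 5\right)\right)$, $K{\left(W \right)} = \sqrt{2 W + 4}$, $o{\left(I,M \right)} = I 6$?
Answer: $3045 - 1914 \sqrt{2} \approx 338.2$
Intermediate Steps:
$o{\left(I,M \right)} = 6 I$
$K{\left(W \right)} = \sqrt{4 + 2 W}$
$A = -99 + 66 \sqrt{2}$ ($A = \left(- \sqrt{4 + 2 \cdot 2} + 3\right) \left(- 3 \left(6 + 5\right)\right) = \left(- \sqrt{4 + 4} + 3\right) \left(\left(-3\right) 11\right) = \left(- \sqrt{8} + 3\right) \left(-33\right) = \left(- 2 \sqrt{2} + 3\right) \left(-33\right) = \left(3 - 2 \sqrt{2}\right) \left(-33\right) = -99 + 66 \sqrt{2} \approx -5.6619$)
$\left(A + o{\left(-1,5 \right)}\right) \left(-29\right) = \left(\left(-99 + 66 \sqrt{2}\right) + 6 \left(-1\right)\right) \left(-29\right) = \left(\left(-99 + 66 \sqrt{2}\right) - 6\right) \left(-29\right) = \left(-105 + 66 \sqrt{2}\right) \left(-29\right) = 3045 - 1914 \sqrt{2}$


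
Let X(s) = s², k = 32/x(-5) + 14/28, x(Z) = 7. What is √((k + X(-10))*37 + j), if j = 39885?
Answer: √8579438/14 ≈ 209.22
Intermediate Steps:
k = 71/14 (k = 32/7 + 14/28 = 32*(⅐) + 14*(1/28) = 32/7 + ½ = 71/14 ≈ 5.0714)
√((k + X(-10))*37 + j) = √((71/14 + (-10)²)*37 + 39885) = √((71/14 + 100)*37 + 39885) = √((1471/14)*37 + 39885) = √(54427/14 + 39885) = √(612817/14) = √8579438/14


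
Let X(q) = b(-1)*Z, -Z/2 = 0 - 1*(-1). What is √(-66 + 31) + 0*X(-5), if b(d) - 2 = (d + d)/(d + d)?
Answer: I*√35 ≈ 5.9161*I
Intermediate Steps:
b(d) = 3 (b(d) = 2 + (d + d)/(d + d) = 2 + (2*d)/((2*d)) = 2 + (2*d)*(1/(2*d)) = 2 + 1 = 3)
Z = -2 (Z = -2*(0 - 1*(-1)) = -2*(0 + 1) = -2*1 = -2)
X(q) = -6 (X(q) = 3*(-2) = -6)
√(-66 + 31) + 0*X(-5) = √(-66 + 31) + 0*(-6) = √(-35) + 0 = I*√35 + 0 = I*√35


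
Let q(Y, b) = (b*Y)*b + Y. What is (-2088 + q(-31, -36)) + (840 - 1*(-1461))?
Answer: -39994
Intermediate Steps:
q(Y, b) = Y + Y*b² (q(Y, b) = (Y*b)*b + Y = Y*b² + Y = Y + Y*b²)
(-2088 + q(-31, -36)) + (840 - 1*(-1461)) = (-2088 - 31*(1 + (-36)²)) + (840 - 1*(-1461)) = (-2088 - 31*(1 + 1296)) + (840 + 1461) = (-2088 - 31*1297) + 2301 = (-2088 - 40207) + 2301 = -42295 + 2301 = -39994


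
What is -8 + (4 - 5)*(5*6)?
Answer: -38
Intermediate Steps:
-8 + (4 - 5)*(5*6) = -8 - 1*30 = -8 - 30 = -38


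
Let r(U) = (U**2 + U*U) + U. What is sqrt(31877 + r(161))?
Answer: 6*sqrt(2330) ≈ 289.62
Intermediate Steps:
r(U) = U + 2*U**2 (r(U) = (U**2 + U**2) + U = 2*U**2 + U = U + 2*U**2)
sqrt(31877 + r(161)) = sqrt(31877 + 161*(1 + 2*161)) = sqrt(31877 + 161*(1 + 322)) = sqrt(31877 + 161*323) = sqrt(31877 + 52003) = sqrt(83880) = 6*sqrt(2330)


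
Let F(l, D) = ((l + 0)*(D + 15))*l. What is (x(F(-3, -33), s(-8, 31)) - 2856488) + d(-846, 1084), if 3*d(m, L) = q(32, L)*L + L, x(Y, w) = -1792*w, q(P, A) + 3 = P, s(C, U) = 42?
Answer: -2920912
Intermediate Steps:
q(P, A) = -3 + P
F(l, D) = l**2*(15 + D) (F(l, D) = (l*(15 + D))*l = l**2*(15 + D))
d(m, L) = 10*L (d(m, L) = ((-3 + 32)*L + L)/3 = (29*L + L)/3 = (30*L)/3 = 10*L)
(x(F(-3, -33), s(-8, 31)) - 2856488) + d(-846, 1084) = (-1792*42 - 2856488) + 10*1084 = (-75264 - 2856488) + 10840 = -2931752 + 10840 = -2920912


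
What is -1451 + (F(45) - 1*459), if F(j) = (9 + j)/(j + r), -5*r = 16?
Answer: -398920/209 ≈ -1908.7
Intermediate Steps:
r = -16/5 (r = -⅕*16 = -16/5 ≈ -3.2000)
F(j) = (9 + j)/(-16/5 + j) (F(j) = (9 + j)/(j - 16/5) = (9 + j)/(-16/5 + j))
-1451 + (F(45) - 1*459) = -1451 + (5*(9 + 45)/(-16 + 5*45) - 1*459) = -1451 + (5*54/(-16 + 225) - 459) = -1451 + (5*54/209 - 459) = -1451 + (5*(1/209)*54 - 459) = -1451 + (270/209 - 459) = -1451 - 95661/209 = -398920/209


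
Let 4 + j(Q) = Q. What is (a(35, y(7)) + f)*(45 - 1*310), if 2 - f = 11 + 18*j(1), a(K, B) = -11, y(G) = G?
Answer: -9010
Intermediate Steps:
j(Q) = -4 + Q
f = 45 (f = 2 - (11 + 18*(-4 + 1)) = 2 - (11 + 18*(-3)) = 2 - (11 - 54) = 2 - 1*(-43) = 2 + 43 = 45)
(a(35, y(7)) + f)*(45 - 1*310) = (-11 + 45)*(45 - 1*310) = 34*(45 - 310) = 34*(-265) = -9010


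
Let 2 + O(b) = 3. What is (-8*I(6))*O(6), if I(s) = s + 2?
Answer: -64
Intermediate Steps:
I(s) = 2 + s
O(b) = 1 (O(b) = -2 + 3 = 1)
(-8*I(6))*O(6) = -8*(2 + 6)*1 = -8*8*1 = -64*1 = -64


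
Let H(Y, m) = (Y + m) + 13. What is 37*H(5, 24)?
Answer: 1554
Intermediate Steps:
H(Y, m) = 13 + Y + m
37*H(5, 24) = 37*(13 + 5 + 24) = 37*42 = 1554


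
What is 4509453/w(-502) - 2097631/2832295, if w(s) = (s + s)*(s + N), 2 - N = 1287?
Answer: 9008640721247/5081556409660 ≈ 1.7728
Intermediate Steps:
N = -1285 (N = 2 - 1*1287 = 2 - 1287 = -1285)
w(s) = 2*s*(-1285 + s) (w(s) = (s + s)*(s - 1285) = (2*s)*(-1285 + s) = 2*s*(-1285 + s))
4509453/w(-502) - 2097631/2832295 = 4509453/((2*(-502)*(-1285 - 502))) - 2097631/2832295 = 4509453/((2*(-502)*(-1787))) - 2097631*1/2832295 = 4509453/1794148 - 2097631/2832295 = 9008640721247/5081556409660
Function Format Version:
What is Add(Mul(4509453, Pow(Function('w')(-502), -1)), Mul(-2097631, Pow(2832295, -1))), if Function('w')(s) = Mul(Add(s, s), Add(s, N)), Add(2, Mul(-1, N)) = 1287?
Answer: Rational(9008640721247, 5081556409660) ≈ 1.7728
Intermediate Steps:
N = -1285 (N = Add(2, Mul(-1, 1287)) = Add(2, -1287) = -1285)
Function('w')(s) = Mul(2, s, Add(-1285, s)) (Function('w')(s) = Mul(Add(s, s), Add(s, -1285)) = Mul(Mul(2, s), Add(-1285, s)) = Mul(2, s, Add(-1285, s)))
Add(Mul(4509453, Pow(Function('w')(-502), -1)), Mul(-2097631, Pow(2832295, -1))) = Add(Mul(4509453, Pow(Mul(2, -502, Add(-1285, -502)), -1)), Mul(-2097631, Pow(2832295, -1))) = Add(Mul(4509453, Pow(Mul(2, -502, -1787), -1)), Mul(-2097631, Rational(1, 2832295))) = Add(Mul(4509453, Pow(1794148, -1)), Rational(-2097631, 2832295)) = Add(Mul(4509453, Rational(1, 1794148)), Rational(-2097631, 2832295)) = Add(Rational(4509453, 1794148), Rational(-2097631, 2832295)) = Rational(9008640721247, 5081556409660)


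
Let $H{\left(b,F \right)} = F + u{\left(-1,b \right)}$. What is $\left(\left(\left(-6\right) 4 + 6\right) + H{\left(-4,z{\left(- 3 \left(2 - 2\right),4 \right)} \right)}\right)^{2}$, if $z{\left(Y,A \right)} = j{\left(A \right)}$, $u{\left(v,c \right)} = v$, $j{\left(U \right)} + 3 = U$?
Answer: $324$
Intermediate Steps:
$j{\left(U \right)} = -3 + U$
$z{\left(Y,A \right)} = -3 + A$
$H{\left(b,F \right)} = -1 + F$ ($H{\left(b,F \right)} = F - 1 = -1 + F$)
$\left(\left(\left(-6\right) 4 + 6\right) + H{\left(-4,z{\left(- 3 \left(2 - 2\right),4 \right)} \right)}\right)^{2} = \left(\left(\left(-6\right) 4 + 6\right) + \left(-1 + \left(-3 + 4\right)\right)\right)^{2} = \left(\left(-24 + 6\right) + \left(-1 + 1\right)\right)^{2} = \left(-18 + 0\right)^{2} = \left(-18\right)^{2} = 324$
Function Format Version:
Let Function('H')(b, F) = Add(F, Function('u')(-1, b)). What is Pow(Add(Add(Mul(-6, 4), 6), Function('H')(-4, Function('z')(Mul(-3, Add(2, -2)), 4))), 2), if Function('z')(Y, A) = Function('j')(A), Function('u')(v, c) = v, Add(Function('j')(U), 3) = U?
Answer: 324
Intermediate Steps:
Function('j')(U) = Add(-3, U)
Function('z')(Y, A) = Add(-3, A)
Function('H')(b, F) = Add(-1, F) (Function('H')(b, F) = Add(F, -1) = Add(-1, F))
Pow(Add(Add(Mul(-6, 4), 6), Function('H')(-4, Function('z')(Mul(-3, Add(2, -2)), 4))), 2) = Pow(Add(Add(Mul(-6, 4), 6), Add(-1, Add(-3, 4))), 2) = Pow(Add(Add(-24, 6), Add(-1, 1)), 2) = Pow(Add(-18, 0), 2) = Pow(-18, 2) = 324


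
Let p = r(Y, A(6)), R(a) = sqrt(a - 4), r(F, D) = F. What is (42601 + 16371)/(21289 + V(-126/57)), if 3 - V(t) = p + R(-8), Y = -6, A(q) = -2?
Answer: 156998207/56700602 + 14743*I*sqrt(3)/56700602 ≈ 2.7689 + 0.00045036*I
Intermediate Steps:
R(a) = sqrt(-4 + a)
p = -6
V(t) = 9 - 2*I*sqrt(3) (V(t) = 3 - (-6 + sqrt(-4 - 8)) = 3 - (-6 + sqrt(-12)) = 3 - (-6 + 2*I*sqrt(3)) = 3 + (6 - 2*I*sqrt(3)) = 9 - 2*I*sqrt(3))
(42601 + 16371)/(21289 + V(-126/57)) = (42601 + 16371)/(21289 + (9 - 2*I*sqrt(3))) = 58972/(21298 - 2*I*sqrt(3))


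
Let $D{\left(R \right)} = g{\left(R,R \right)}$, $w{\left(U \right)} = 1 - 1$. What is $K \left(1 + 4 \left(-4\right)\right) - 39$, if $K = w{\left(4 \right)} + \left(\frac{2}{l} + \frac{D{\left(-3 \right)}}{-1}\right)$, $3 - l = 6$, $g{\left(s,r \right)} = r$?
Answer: $-74$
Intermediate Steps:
$l = -3$ ($l = 3 - 6 = -3$)
$w{\left(U \right)} = 0$
$D{\left(R \right)} = R$
$K = \frac{7}{3}$ ($K = 0 + \left(\frac{2}{-3} - \frac{3}{-1}\right) = 0 + \left(2 \left(- \frac{1}{3}\right) - -3\right) = 0 + \left(- \frac{2}{3} + 3\right) = 0 + \frac{7}{3} = \frac{7}{3} \approx 2.3333$)
$K \left(1 + 4 \left(-4\right)\right) - 39 = \frac{7 \left(1 + 4 \left(-4\right)\right)}{3} - 39 = \frac{7 \left(1 - 16\right)}{3} - 39 = \frac{7}{3} \left(-15\right) - 39 = -35 - 39 = -74$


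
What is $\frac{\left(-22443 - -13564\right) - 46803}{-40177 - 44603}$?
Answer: $\frac{27841}{42390} \approx 0.65678$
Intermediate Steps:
$\frac{\left(-22443 - -13564\right) - 46803}{-40177 - 44603} = \frac{\left(-22443 + 13564\right) - 46803}{-84780} = \left(-8879 - 46803\right) \left(- \frac{1}{84780}\right) = \left(-55682\right) \left(- \frac{1}{84780}\right) = \frac{27841}{42390}$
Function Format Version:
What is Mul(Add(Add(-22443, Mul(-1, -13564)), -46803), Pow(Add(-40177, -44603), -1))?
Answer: Rational(27841, 42390) ≈ 0.65678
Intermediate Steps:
Mul(Add(Add(-22443, Mul(-1, -13564)), -46803), Pow(Add(-40177, -44603), -1)) = Mul(Add(Add(-22443, 13564), -46803), Pow(-84780, -1)) = Mul(Add(-8879, -46803), Rational(-1, 84780)) = Mul(-55682, Rational(-1, 84780)) = Rational(27841, 42390)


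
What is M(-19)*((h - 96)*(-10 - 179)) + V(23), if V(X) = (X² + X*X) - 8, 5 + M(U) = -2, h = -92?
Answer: -247674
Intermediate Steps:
M(U) = -7 (M(U) = -5 - 2 = -7)
V(X) = -8 + 2*X² (V(X) = (X² + X²) - 8 = 2*X² - 8 = -8 + 2*X²)
M(-19)*((h - 96)*(-10 - 179)) + V(23) = -7*(-92 - 96)*(-10 - 179) + (-8 + 2*23²) = -(-1316)*(-189) + (-8 + 2*529) = -7*35532 + (-8 + 1058) = -248724 + 1050 = -247674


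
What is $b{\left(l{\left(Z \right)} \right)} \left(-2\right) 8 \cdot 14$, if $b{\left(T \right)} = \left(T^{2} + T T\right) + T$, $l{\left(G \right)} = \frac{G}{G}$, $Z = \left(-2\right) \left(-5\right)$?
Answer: $-672$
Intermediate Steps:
$Z = 10$
$l{\left(G \right)} = 1$
$b{\left(T \right)} = T + 2 T^{2}$ ($b{\left(T \right)} = \left(T^{2} + T^{2}\right) + T = 2 T^{2} + T = T + 2 T^{2}$)
$b{\left(l{\left(Z \right)} \right)} \left(-2\right) 8 \cdot 14 = 1 \left(1 + 2 \cdot 1\right) \left(-2\right) 8 \cdot 14 = 1 \left(1 + 2\right) \left(\left(-16\right) 14\right) = 1 \cdot 3 \left(-224\right) = 3 \left(-224\right) = -672$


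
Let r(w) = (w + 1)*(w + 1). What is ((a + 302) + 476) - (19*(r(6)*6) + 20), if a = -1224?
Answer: -6052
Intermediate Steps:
r(w) = (1 + w)² (r(w) = (1 + w)*(1 + w) = (1 + w)²)
((a + 302) + 476) - (19*(r(6)*6) + 20) = ((-1224 + 302) + 476) - (19*((1 + 6)²*6) + 20) = (-922 + 476) - (19*(7²*6) + 20) = -446 - (19*(49*6) + 20) = -446 - (19*294 + 20) = -446 - (5586 + 20) = -446 - 1*5606 = -446 - 5606 = -6052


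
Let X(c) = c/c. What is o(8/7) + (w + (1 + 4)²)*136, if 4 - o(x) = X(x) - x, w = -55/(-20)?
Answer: 26447/7 ≈ 3778.1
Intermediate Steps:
w = 11/4 (w = -55*(-1/20) = 11/4 ≈ 2.7500)
X(c) = 1
o(x) = 3 + x (o(x) = 4 - (1 - x) = 4 + (-1 + x) = 3 + x)
o(8/7) + (w + (1 + 4)²)*136 = (3 + 8/7) + (11/4 + (1 + 4)²)*136 = (3 + 8*(⅐)) + (11/4 + 5²)*136 = (3 + 8/7) + (11/4 + 25)*136 = 29/7 + (111/4)*136 = 29/7 + 3774 = 26447/7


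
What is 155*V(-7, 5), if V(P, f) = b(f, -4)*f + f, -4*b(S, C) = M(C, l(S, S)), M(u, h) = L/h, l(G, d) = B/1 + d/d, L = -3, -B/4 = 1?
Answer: 2325/4 ≈ 581.25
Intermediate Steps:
B = -4 (B = -4*1 = -4)
l(G, d) = -3 (l(G, d) = -4/1 + d/d = -4*1 + 1 = -4 + 1 = -3)
M(u, h) = -3/h
b(S, C) = -¼ (b(S, C) = -(-3)/(4*(-3)) = -(-3)*(-1)/(4*3) = -¼*1 = -¼)
V(P, f) = 3*f/4 (V(P, f) = -f/4 + f = 3*f/4)
155*V(-7, 5) = 155*((¾)*5) = 155*(15/4) = 2325/4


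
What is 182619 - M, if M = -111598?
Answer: 294217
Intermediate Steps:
182619 - M = 182619 - 1*(-111598) = 182619 + 111598 = 294217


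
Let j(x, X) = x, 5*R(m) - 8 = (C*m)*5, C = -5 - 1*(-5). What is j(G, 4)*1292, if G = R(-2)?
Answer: 10336/5 ≈ 2067.2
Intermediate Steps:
C = 0 (C = -5 + 5 = 0)
R(m) = 8/5 (R(m) = 8/5 + ((0*m)*5)/5 = 8/5 + (0*5)/5 = 8/5 + (⅕)*0 = 8/5 + 0 = 8/5)
G = 8/5 ≈ 1.6000
j(G, 4)*1292 = (8/5)*1292 = 10336/5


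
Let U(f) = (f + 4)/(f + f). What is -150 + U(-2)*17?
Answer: -317/2 ≈ -158.50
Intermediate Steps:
U(f) = (4 + f)/(2*f) (U(f) = (4 + f)/((2*f)) = (4 + f)*(1/(2*f)) = (4 + f)/(2*f))
-150 + U(-2)*17 = -150 + ((½)*(4 - 2)/(-2))*17 = -150 + ((½)*(-½)*2)*17 = -150 - ½*17 = -150 - 17/2 = -317/2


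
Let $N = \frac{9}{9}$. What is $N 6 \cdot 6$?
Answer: $36$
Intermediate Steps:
$N = 1$ ($N = 9 \cdot \frac{1}{9} = 1$)
$N 6 \cdot 6 = 1 \cdot 6 \cdot 6 = 6 \cdot 6 = 36$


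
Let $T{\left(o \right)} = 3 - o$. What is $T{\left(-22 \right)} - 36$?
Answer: $-11$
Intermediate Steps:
$T{\left(-22 \right)} - 36 = \left(3 - -22\right) - 36 = \left(3 + 22\right) - 36 = 25 - 36 = -11$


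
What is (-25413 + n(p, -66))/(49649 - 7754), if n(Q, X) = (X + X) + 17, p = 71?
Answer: -25528/41895 ≈ -0.60933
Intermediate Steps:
n(Q, X) = 17 + 2*X (n(Q, X) = 2*X + 17 = 17 + 2*X)
(-25413 + n(p, -66))/(49649 - 7754) = (-25413 + (17 + 2*(-66)))/(49649 - 7754) = (-25413 + (17 - 132))/41895 = (-25413 - 115)*(1/41895) = -25528*1/41895 = -25528/41895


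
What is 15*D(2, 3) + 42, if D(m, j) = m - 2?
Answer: 42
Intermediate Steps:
D(m, j) = -2 + m
15*D(2, 3) + 42 = 15*(-2 + 2) + 42 = 15*0 + 42 = 0 + 42 = 42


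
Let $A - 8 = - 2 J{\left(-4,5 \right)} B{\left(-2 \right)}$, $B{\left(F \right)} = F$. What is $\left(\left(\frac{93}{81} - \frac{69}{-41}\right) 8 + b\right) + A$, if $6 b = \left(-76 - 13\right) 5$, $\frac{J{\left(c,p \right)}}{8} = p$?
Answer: $\frac{257891}{2214} \approx 116.48$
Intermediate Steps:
$J{\left(c,p \right)} = 8 p$
$A = 168$ ($A = 8 + - 2 \cdot 8 \cdot 5 \left(-2\right) = 8 + \left(-2\right) 40 \left(-2\right) = 8 - -160 = 8 + 160 = 168$)
$b = - \frac{445}{6}$ ($b = \frac{\left(-76 - 13\right) 5}{6} = \frac{\left(-89\right) 5}{6} = \frac{1}{6} \left(-445\right) = - \frac{445}{6} \approx -74.167$)
$\left(\left(\frac{93}{81} - \frac{69}{-41}\right) 8 + b\right) + A = \left(\left(\frac{93}{81} - \frac{69}{-41}\right) 8 - \frac{445}{6}\right) + 168 = \left(\left(93 \cdot \frac{1}{81} - - \frac{69}{41}\right) 8 - \frac{445}{6}\right) + 168 = \left(\left(\frac{31}{27} + \frac{69}{41}\right) 8 - \frac{445}{6}\right) + 168 = \left(\frac{3134}{1107} \cdot 8 - \frac{445}{6}\right) + 168 = \left(\frac{25072}{1107} - \frac{445}{6}\right) + 168 = - \frac{114061}{2214} + 168 = \frac{257891}{2214}$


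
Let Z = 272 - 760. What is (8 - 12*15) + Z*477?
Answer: -232948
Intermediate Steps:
Z = -488
(8 - 12*15) + Z*477 = (8 - 12*15) - 488*477 = (8 - 180) - 232776 = -172 - 232776 = -232948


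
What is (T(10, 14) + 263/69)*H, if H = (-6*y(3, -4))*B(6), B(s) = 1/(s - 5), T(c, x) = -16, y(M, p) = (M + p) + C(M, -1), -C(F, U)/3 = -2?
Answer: 8410/23 ≈ 365.65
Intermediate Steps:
C(F, U) = 6 (C(F, U) = -3*(-2) = 6)
y(M, p) = 6 + M + p (y(M, p) = (M + p) + 6 = 6 + M + p)
B(s) = 1/(-5 + s)
H = -30 (H = (-6*(6 + 3 - 4))/(-5 + 6) = -6*5/1 = -30*1 = -30)
(T(10, 14) + 263/69)*H = (-16 + 263/69)*(-30) = -841/69*(-30) = 8410/23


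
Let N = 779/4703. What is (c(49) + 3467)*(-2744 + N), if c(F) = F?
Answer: -45371353548/4703 ≈ -9.6473e+6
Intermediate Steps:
N = 779/4703 (N = 779*(1/4703) = 779/4703 ≈ 0.16564)
(c(49) + 3467)*(-2744 + N) = (49 + 3467)*(-2744 + 779/4703) = 3516*(-12904253/4703) = -45371353548/4703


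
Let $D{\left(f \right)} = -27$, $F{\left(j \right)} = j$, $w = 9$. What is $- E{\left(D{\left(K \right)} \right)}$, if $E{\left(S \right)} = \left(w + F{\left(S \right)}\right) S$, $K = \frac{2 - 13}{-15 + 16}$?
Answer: $-486$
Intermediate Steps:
$K = -11$ ($K = - \frac{11}{1} = \left(-11\right) 1 = -11$)
$E{\left(S \right)} = S \left(9 + S\right)$ ($E{\left(S \right)} = \left(9 + S\right) S = S \left(9 + S\right)$)
$- E{\left(D{\left(K \right)} \right)} = - \left(-27\right) \left(9 - 27\right) = - \left(-27\right) \left(-18\right) = \left(-1\right) 486 = -486$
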